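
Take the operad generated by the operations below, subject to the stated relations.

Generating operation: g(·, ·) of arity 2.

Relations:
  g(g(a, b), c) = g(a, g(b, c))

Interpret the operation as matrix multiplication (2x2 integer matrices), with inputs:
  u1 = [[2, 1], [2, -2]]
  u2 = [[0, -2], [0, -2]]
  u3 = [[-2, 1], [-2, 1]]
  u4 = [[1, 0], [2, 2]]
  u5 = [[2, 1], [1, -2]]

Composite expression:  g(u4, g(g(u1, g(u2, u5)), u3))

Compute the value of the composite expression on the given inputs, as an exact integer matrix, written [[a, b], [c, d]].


[[-12, 6], [-24, 12]]

g(u2, u5) = [[-2, 4], [-2, 4]]
g(u1, g(u2, u5)) = [[-6, 12], [0, 0]]
g(g(u1, g(u2, u5)), u3) = [[-12, 6], [0, 0]]
g(u4, g(g(u1, g(u2, u5)), u3)) = [[-12, 6], [-24, 12]]


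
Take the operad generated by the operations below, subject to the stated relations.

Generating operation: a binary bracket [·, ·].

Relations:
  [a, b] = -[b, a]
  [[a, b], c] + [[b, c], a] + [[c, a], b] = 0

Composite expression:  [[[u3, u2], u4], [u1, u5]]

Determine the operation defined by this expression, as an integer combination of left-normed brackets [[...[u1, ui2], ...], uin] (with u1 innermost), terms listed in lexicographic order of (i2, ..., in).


[[[[u1, u5], u2], u3], u4] - [[[[u1, u5], u3], u2], u4] - [[[[u1, u5], u4], u2], u3] + [[[[u1, u5], u4], u3], u2]

A multilinear Lie element is pinned by u1-initial words (u1 innermost).
Composite bracket: [[[u3, u2], u4], [u1, u5]]
Expanding via [a, b] = ab - ba: 16 signed words (2^4 = 16).
The u1-initial words carry the normal form:
  from u1u5u2u3u4, sign +1: term +[[[[u1, u5], u2], u3], u4]
  from u1u5u3u2u4, sign -1: term -[[[[u1, u5], u3], u2], u4]
  from u1u5u4u2u3, sign -1: term -[[[[u1, u5], u4], u2], u3]
  from u1u5u4u3u2, sign +1: term +[[[[u1, u5], u4], u3], u2]


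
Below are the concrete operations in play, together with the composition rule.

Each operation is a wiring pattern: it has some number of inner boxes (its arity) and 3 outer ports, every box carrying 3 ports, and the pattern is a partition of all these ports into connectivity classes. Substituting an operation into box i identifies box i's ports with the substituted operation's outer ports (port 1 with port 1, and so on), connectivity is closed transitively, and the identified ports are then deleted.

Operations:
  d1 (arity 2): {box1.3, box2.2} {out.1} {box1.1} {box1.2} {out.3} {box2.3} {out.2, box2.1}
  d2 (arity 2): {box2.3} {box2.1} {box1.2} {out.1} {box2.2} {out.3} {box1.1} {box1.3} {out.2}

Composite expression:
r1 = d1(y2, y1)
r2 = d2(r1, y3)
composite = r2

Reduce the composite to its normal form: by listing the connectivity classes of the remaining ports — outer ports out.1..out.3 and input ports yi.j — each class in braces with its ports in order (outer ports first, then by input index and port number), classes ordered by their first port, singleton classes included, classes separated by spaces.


{out.1} {out.2} {out.3} {y1.1} {y1.2, y2.3} {y1.3} {y2.1} {y2.2} {y3.1} {y3.2} {y3.3}


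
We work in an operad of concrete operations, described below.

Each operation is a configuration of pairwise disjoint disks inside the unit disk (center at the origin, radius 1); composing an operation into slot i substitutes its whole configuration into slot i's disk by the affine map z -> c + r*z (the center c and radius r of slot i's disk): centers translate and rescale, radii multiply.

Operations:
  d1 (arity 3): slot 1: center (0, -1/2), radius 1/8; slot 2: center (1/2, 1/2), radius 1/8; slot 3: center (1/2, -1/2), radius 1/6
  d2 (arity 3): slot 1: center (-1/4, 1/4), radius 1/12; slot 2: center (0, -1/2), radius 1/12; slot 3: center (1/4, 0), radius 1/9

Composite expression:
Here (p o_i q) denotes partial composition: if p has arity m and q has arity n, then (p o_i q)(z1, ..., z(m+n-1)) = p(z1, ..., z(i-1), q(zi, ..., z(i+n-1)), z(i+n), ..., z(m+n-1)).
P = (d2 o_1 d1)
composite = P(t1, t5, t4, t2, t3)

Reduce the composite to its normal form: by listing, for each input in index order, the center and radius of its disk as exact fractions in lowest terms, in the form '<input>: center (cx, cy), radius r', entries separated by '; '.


Below d2, radii multiply path by path; the t-disk centers shift.
input t1: composing its 2 substitution steps yields center (-1/4, 5/24), radius 1/96
input t5: composing its 2 substitution steps yields center (-5/24, 7/24), radius 1/96
input t4: composing its 2 substitution steps yields center (-5/24, 5/24), radius 1/72
input t2: composing its 1 substitution step yields center (0, -1/2), radius 1/12
input t3: composing its 1 substitution step yields center (1/4, 0), radius 1/9

t1: center (-1/4, 5/24), radius 1/96; t2: center (0, -1/2), radius 1/12; t3: center (1/4, 0), radius 1/9; t4: center (-5/24, 5/24), radius 1/72; t5: center (-5/24, 7/24), radius 1/96


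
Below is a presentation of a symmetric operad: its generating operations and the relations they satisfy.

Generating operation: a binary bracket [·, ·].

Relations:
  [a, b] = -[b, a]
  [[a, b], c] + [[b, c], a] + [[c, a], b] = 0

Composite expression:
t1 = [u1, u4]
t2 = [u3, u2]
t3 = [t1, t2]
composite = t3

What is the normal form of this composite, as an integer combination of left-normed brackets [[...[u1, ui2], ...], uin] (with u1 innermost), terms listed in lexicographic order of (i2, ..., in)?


-[[[u1, u4], u2], u3] + [[[u1, u4], u3], u2]

In the tensor algebra, words opening u1 carry the u1-anchored form.
Composite bracket: [[u1, u4], [u3, u2]]
Applying ab - ba throughout gives 8 signed words (2^3 = 8).
Collect the words opening with u1:
  word u1u4u2u3 has sign -1, contributing -[[[u1, u4], u2], u3]
  word u1u4u3u2 has sign +1, contributing +[[[u1, u4], u3], u2]


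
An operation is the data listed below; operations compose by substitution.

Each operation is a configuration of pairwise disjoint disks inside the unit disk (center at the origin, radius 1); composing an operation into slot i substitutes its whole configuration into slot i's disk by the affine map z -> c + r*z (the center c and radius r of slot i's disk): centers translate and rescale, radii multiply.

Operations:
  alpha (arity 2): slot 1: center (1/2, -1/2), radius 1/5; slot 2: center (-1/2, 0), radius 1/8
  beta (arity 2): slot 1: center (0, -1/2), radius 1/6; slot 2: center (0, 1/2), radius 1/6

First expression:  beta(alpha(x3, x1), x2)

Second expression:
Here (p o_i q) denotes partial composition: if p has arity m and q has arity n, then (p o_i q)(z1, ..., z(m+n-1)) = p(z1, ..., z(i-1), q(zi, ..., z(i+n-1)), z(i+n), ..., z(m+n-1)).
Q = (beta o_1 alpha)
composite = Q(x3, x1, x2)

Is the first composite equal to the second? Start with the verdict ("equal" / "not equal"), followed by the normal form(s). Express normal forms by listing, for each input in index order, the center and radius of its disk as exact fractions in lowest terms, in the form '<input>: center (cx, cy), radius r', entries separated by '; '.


The first expression reduces to x1: center (-1/12, -1/2), radius 1/48; x2: center (0, 1/2), radius 1/6; x3: center (1/12, -7/12), radius 1/30
The second expression reduces to x1: center (-1/12, -1/2), radius 1/48; x2: center (0, 1/2), radius 1/6; x3: center (1/12, -7/12), radius 1/30
Same normal form: equal.

equal — both sides give x1: center (-1/12, -1/2), radius 1/48; x2: center (0, 1/2), radius 1/6; x3: center (1/12, -7/12), radius 1/30


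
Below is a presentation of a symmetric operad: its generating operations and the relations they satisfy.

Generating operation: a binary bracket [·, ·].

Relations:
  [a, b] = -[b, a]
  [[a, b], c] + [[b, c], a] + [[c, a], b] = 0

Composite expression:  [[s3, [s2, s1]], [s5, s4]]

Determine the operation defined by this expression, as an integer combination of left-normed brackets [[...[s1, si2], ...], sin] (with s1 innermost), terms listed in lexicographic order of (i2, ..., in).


-[[[[s1, s2], s3], s4], s5] + [[[[s1, s2], s3], s5], s4]

Expand each bracket as ab - ba; the s1-initial words give the coefficients.
Composite bracket: [[s3, [s2, s1]], [s5, s4]]
Under [a, b] = ab - ba we get 16 signed associative words (2^4 = 16).
Only words starting with s1 matter:
  s1s2s3s4s5 (sign -1) contributes -[[[[s1, s2], s3], s4], s5]
  s1s2s3s5s4 (sign +1) contributes +[[[[s1, s2], s3], s5], s4]


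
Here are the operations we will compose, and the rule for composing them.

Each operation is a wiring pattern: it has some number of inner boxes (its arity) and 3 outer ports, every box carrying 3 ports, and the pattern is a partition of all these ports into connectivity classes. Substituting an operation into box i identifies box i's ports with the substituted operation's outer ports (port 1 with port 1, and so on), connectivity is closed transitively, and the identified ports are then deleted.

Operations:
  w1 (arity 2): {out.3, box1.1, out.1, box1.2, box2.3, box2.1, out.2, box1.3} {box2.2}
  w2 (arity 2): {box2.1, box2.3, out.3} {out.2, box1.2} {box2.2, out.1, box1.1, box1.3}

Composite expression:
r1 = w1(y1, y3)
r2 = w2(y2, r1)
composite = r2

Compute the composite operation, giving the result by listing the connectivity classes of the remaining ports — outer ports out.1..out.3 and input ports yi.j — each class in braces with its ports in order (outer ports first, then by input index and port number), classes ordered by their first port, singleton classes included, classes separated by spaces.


{out.1, out.3, y1.1, y1.2, y1.3, y2.1, y2.3, y3.1, y3.3} {out.2, y2.2} {y3.2}

Treat the ports identified at w2 as solder joints: merge, then drop.
the subtree at w1 composes to {out.1, out.2, out.3, y1.1, y1.2, y1.3, y3.1, y3.3} {y3.2} on (y1, y3); out.j = own outer ports
the subtree at w2 composes to {out.1, out.3, y1.1, y1.2, y1.3, y2.1, y2.3, y3.1, y3.3} {out.2, y2.2} {y3.2} on (y2, y1, y3); out.j = own outer ports


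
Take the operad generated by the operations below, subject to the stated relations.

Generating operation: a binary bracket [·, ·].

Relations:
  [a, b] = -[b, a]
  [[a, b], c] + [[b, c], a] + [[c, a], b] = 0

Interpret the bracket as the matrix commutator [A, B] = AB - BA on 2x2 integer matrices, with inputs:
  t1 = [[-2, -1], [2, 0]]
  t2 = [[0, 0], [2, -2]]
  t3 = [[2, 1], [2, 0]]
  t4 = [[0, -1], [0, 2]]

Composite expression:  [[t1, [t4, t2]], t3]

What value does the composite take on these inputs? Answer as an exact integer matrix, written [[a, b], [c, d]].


[[-16, 0], [32, 16]]

[t4, t2] = [[-2, 2], [4, 2]]
[t1, [t4, t2]] = [[-8, -8], [0, 8]]
[[t1, [t4, t2]], t3] = [[-16, 0], [32, 16]]


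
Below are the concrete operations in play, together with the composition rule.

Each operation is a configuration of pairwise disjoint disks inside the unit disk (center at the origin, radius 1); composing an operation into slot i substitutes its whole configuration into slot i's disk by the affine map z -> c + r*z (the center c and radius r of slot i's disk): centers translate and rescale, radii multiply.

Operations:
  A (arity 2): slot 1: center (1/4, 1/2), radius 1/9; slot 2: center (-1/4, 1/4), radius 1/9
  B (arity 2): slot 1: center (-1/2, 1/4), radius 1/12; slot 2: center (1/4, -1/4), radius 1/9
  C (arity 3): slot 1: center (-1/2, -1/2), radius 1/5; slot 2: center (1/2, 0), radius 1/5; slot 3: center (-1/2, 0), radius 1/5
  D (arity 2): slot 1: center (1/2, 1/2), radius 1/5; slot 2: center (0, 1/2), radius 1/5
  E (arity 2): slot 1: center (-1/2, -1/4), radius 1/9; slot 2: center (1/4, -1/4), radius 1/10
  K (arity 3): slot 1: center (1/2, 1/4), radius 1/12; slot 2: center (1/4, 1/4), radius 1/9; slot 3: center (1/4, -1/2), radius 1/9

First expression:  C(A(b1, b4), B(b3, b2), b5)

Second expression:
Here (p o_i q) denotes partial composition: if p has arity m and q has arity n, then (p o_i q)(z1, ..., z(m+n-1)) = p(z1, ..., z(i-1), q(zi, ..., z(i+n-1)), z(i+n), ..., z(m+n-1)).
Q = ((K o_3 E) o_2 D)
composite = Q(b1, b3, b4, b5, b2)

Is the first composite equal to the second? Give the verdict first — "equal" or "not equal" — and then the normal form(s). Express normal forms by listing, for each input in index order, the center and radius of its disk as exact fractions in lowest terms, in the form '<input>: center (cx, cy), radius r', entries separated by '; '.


The first expression reduces to b1: center (-9/20, -2/5), radius 1/45; b2: center (11/20, -1/20), radius 1/45; b3: center (2/5, 1/20), radius 1/60; b4: center (-11/20, -9/20), radius 1/45; b5: center (-1/2, 0), radius 1/5
The second expression reduces to b1: center (1/2, 1/4), radius 1/12; b2: center (5/18, -19/36), radius 1/90; b3: center (11/36, 11/36), radius 1/45; b4: center (1/4, 11/36), radius 1/45; b5: center (7/36, -19/36), radius 1/81
Distinct normal forms: not equal.

not equal; the first gives b1: center (-9/20, -2/5), radius 1/45; b2: center (11/20, -1/20), radius 1/45; b3: center (2/5, 1/20), radius 1/60; b4: center (-11/20, -9/20), radius 1/45; b5: center (-1/2, 0), radius 1/5 and the second b1: center (1/2, 1/4), radius 1/12; b2: center (5/18, -19/36), radius 1/90; b3: center (11/36, 11/36), radius 1/45; b4: center (1/4, 11/36), radius 1/45; b5: center (7/36, -19/36), radius 1/81


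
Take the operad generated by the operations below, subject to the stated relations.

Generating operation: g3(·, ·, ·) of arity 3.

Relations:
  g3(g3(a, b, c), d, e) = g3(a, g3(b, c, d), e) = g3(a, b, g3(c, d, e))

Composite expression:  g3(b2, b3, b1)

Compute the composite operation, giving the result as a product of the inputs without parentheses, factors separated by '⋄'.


b2 ⋄ b3 ⋄ b1

The g3-tree's shape is irrelevant; the b-reading-order decides.
g3(b2, b3, b1) flattens to b2 ⋄ b3 ⋄ b1


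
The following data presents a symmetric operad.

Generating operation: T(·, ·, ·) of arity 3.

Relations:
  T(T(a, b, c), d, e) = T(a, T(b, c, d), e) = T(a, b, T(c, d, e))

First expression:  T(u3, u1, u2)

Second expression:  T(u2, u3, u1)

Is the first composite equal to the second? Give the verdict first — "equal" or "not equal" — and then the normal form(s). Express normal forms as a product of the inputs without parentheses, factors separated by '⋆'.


not equal; first: u3 ⋆ u1 ⋆ u2; second: u2 ⋆ u3 ⋆ u1

In normal form, the first expression is u3 ⋆ u1 ⋆ u2
In normal form, the second expression is u2 ⋆ u3 ⋆ u1
Distinct normal forms: not equal.


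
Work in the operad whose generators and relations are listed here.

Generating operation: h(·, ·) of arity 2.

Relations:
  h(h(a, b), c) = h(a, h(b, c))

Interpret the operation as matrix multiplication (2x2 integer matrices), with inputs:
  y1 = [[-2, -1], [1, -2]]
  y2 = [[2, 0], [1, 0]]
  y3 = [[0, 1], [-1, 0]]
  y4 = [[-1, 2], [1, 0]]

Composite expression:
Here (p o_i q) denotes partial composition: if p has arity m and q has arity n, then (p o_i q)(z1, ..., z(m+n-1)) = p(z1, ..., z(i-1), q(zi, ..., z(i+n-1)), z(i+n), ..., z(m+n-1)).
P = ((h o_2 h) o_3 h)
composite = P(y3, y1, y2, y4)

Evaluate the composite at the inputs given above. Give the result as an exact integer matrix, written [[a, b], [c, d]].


h(y2, y4) = [[-2, 4], [-1, 2]]
h(y1, h(y2, y4)) = [[5, -10], [0, 0]]
h(y3, h(y1, h(y2, y4))) = [[0, 0], [-5, 10]]

[[0, 0], [-5, 10]]


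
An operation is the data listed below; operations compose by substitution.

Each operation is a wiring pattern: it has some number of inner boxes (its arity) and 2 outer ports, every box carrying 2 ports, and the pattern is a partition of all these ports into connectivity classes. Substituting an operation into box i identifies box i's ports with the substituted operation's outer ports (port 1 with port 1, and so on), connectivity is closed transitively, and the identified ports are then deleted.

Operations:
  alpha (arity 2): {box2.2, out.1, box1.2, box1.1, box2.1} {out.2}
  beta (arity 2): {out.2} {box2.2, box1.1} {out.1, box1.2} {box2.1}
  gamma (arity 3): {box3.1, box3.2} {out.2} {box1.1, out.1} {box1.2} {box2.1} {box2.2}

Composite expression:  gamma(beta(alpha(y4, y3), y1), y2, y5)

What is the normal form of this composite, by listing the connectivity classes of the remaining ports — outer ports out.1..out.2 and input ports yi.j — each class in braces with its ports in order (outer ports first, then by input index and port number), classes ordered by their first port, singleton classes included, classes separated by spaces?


{out.1} {out.2} {y1.1} {y1.2, y3.1, y3.2, y4.1, y4.2} {y2.1} {y2.2} {y5.1, y5.2}

Treat the ports identified at gamma as solder joints: merge, then drop.
composing alpha on (y4, y3), with out.j its own outer ports: {out.1, y3.1, y3.2, y4.1, y4.2} {out.2}
composing beta on (y4, y3, y1), with out.j its own outer ports: {out.1} {out.2} {y1.1} {y1.2, y3.1, y3.2, y4.1, y4.2}
composing gamma on (y4, y3, y1, y2, y5), with out.j its own outer ports: {out.1} {out.2} {y1.1} {y1.2, y3.1, y3.2, y4.1, y4.2} {y2.1} {y2.2} {y5.1, y5.2}


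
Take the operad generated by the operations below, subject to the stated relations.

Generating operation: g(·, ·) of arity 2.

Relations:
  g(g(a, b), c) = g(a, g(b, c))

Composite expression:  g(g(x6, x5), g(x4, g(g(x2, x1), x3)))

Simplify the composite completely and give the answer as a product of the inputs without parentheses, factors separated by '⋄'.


x6 ⋄ x5 ⋄ x4 ⋄ x2 ⋄ x1 ⋄ x3

The g-tree's shape is irrelevant; the x-reading-order decides.
g(x6, x5) spells out as x6 ⋄ x5
g(x2, x1) spells out as x2 ⋄ x1
g(g(x2, x1), x3) spells out as x2 ⋄ x1 ⋄ x3
g(x4, g(g(x2, x1), x3)) spells out as x4 ⋄ x2 ⋄ x1 ⋄ x3
g(g(x6, x5), g(x4, g(g(x2, x1), x3))) spells out as x6 ⋄ x5 ⋄ x4 ⋄ x2 ⋄ x1 ⋄ x3


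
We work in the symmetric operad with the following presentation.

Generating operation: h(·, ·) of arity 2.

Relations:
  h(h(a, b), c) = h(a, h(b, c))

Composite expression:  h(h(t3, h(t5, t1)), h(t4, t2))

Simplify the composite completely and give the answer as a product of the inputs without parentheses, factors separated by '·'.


Associativity of h dissolves the nesting; only the t-input order survives.
h(t5, t1) spells out as t5 · t1
h(t3, h(t5, t1)) spells out as t3 · t5 · t1
h(t4, t2) spells out as t4 · t2
h(h(t3, h(t5, t1)), h(t4, t2)) spells out as t3 · t5 · t1 · t4 · t2

t3 · t5 · t1 · t4 · t2


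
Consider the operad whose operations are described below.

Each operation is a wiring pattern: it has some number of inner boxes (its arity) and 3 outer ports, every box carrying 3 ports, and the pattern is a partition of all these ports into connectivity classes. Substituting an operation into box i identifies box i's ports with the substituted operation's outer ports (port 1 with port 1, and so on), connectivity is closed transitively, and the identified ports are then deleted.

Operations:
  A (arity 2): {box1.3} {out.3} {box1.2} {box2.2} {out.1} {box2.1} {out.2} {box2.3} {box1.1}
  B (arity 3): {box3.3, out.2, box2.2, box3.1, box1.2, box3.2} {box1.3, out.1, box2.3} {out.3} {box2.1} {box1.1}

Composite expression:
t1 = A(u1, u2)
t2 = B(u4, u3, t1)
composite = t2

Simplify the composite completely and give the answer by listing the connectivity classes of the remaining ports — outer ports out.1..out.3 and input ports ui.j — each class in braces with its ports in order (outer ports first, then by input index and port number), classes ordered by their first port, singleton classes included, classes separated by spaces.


{out.1, u3.3, u4.3} {out.2, u3.2, u4.2} {out.3} {u1.1} {u1.2} {u1.3} {u2.1} {u2.2} {u2.3} {u3.1} {u4.1}


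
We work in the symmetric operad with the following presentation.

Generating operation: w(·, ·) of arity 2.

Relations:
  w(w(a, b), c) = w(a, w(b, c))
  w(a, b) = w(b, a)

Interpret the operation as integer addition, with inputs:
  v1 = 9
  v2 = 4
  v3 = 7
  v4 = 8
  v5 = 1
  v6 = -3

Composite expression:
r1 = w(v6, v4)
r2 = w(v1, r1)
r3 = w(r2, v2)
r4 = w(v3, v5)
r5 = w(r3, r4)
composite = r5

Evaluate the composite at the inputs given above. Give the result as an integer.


26


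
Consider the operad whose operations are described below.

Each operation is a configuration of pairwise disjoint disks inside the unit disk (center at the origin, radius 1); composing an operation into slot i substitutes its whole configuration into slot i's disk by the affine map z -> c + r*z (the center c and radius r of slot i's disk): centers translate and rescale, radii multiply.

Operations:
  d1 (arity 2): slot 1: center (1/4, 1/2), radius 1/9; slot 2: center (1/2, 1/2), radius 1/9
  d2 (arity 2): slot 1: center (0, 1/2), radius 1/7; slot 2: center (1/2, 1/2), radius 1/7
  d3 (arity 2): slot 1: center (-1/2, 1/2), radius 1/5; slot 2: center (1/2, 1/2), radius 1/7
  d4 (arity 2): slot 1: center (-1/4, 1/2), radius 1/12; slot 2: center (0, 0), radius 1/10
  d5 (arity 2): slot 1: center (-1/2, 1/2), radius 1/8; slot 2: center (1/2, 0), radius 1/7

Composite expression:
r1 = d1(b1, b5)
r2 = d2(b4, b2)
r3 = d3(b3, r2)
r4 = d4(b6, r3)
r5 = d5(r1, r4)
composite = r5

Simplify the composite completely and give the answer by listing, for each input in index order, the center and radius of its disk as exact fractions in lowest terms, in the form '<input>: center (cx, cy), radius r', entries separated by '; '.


b1: center (-15/32, 9/16), radius 1/72; b2: center (249/490, 2/245), radius 1/3430; b3: center (69/140, 1/140), radius 1/350; b4: center (71/140, 2/245), radius 1/3430; b5: center (-7/16, 9/16), radius 1/72; b6: center (13/28, 1/14), radius 1/84

Below d5, radii multiply path by path; the b-disk centers shift.
b1 passes through 2 substitutions, ending at center (-15/32, 9/16), radius 1/72
b5 passes through 2 substitutions, ending at center (-7/16, 9/16), radius 1/72
b6 passes through 2 substitutions, ending at center (13/28, 1/14), radius 1/84
b3 passes through 3 substitutions, ending at center (69/140, 1/140), radius 1/350
b4 passes through 4 substitutions, ending at center (71/140, 2/245), radius 1/3430
b2 passes through 4 substitutions, ending at center (249/490, 2/245), radius 1/3430


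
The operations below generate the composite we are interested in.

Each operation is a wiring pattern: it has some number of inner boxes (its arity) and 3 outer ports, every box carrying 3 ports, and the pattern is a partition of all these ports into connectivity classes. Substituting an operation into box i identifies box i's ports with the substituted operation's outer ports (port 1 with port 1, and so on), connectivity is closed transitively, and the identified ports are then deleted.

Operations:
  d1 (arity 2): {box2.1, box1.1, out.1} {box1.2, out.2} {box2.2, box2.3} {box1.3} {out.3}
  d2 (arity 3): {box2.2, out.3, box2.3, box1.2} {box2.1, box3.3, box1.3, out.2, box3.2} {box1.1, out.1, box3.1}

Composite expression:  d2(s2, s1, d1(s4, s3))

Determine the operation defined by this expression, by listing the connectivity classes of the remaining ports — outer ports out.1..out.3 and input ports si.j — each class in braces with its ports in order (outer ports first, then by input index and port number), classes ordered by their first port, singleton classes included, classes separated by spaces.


{out.1, s2.1, s3.1, s4.1} {out.2, s1.1, s2.3, s4.2} {out.3, s1.2, s1.3, s2.2} {s3.2, s3.3} {s4.3}

Reachability decides: close wires over d2-identified ports.
after d1, the pattern on (s4, s3) reads {out.1, s3.1, s4.1} {out.2, s4.2} {out.3} {s3.2, s3.3} {s4.3} (out.j = its outer ports)
after d2, the pattern on (s2, s1, s4, s3) reads {out.1, s2.1, s3.1, s4.1} {out.2, s1.1, s2.3, s4.2} {out.3, s1.2, s1.3, s2.2} {s3.2, s3.3} {s4.3} (out.j = its outer ports)


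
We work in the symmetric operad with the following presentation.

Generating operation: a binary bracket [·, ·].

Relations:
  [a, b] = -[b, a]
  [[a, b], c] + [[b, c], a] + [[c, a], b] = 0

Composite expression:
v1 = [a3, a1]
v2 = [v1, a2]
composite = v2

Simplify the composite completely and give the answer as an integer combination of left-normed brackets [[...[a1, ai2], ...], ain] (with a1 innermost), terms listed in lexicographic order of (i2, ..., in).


-[[a1, a3], a2]

A multilinear Lie element is pinned by a1-initial words (a1 innermost).
Composite bracket: [[a3, a1], a2]
Expanding via [a, b] = ab - ba: 4 signed words (2^2 = 4).
The a1-initial words carry the normal form:
  sign of a1a3a2 is -1, so it contributes -[[a1, a3], a2]


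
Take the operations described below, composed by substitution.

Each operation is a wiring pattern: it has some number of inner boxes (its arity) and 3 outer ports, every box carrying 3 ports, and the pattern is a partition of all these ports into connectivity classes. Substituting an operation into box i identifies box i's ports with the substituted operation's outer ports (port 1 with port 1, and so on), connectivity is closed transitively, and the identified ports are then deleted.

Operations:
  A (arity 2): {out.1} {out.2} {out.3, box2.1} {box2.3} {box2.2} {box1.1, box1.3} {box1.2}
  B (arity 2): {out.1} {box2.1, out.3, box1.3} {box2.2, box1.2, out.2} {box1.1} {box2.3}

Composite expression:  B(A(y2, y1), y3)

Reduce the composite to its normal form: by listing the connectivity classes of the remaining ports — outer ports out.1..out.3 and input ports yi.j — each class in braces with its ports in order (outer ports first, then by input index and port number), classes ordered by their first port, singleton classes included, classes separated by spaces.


{out.1} {out.2, y3.2} {out.3, y1.1, y3.1} {y1.2} {y1.3} {y2.1, y2.3} {y2.2} {y3.3}

Reachability decides: close wires over B-identified ports.
through A, on inputs (y2, y1): {out.1} {out.2} {out.3, y1.1} {y1.2} {y1.3} {y2.1, y2.3} {y2.2} (out.j = stage outer ports)
through B, on inputs (y2, y1, y3): {out.1} {out.2, y3.2} {out.3, y1.1, y3.1} {y1.2} {y1.3} {y2.1, y2.3} {y2.2} {y3.3} (out.j = stage outer ports)


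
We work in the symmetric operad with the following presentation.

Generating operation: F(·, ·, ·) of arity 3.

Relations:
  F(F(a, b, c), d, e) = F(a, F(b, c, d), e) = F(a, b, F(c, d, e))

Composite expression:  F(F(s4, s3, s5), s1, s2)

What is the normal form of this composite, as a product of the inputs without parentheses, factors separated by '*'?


Under associativity of F, the answer is the s's in reading order.
F(s4, s3, s5) spells out as s4 * s3 * s5
F(F(s4, s3, s5), s1, s2) spells out as s4 * s3 * s5 * s1 * s2

s4 * s3 * s5 * s1 * s2


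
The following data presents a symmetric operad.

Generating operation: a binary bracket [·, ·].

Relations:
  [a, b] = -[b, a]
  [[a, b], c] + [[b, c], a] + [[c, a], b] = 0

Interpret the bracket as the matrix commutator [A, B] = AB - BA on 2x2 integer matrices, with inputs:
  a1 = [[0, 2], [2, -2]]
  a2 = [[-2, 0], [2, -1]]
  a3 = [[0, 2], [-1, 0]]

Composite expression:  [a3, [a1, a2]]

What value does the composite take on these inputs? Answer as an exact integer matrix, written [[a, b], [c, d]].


[[-10, -16], [-8, 10]]

[a1, a2] = [[4, 2], [-6, -4]]
[a3, [a1, a2]] = [[-10, -16], [-8, 10]]


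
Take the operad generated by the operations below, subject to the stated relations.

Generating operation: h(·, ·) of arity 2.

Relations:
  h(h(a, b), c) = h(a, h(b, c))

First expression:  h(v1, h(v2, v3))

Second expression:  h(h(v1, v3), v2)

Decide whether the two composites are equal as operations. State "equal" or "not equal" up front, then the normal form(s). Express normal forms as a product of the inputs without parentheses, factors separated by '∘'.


not equal: they reduce to v1 ∘ v2 ∘ v3 and v1 ∘ v3 ∘ v2

The first composite normalizes to v1 ∘ v2 ∘ v3
The second composite normalizes to v1 ∘ v3 ∘ v2
The forms do not match — not equal.


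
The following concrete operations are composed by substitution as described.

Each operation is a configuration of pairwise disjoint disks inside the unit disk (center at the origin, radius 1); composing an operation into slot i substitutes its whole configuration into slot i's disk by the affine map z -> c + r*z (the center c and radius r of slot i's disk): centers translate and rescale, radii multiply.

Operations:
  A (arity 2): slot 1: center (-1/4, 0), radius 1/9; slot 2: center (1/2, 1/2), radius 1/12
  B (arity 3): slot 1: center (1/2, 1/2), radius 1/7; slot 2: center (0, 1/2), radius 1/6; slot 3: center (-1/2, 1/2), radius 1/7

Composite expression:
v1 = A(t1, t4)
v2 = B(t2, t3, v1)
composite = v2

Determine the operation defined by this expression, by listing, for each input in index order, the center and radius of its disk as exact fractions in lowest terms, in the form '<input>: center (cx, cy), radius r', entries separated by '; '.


Only the slot chain above each t matters under B; compose those maps.
input t2: applying the 1 nested substitution gives center (1/2, 1/2), radius 1/7
input t3: applying the 1 nested substitution gives center (0, 1/2), radius 1/6
input t1: applying the 2 nested substitutions gives center (-15/28, 1/2), radius 1/63
input t4: applying the 2 nested substitutions gives center (-3/7, 4/7), radius 1/84

t1: center (-15/28, 1/2), radius 1/63; t2: center (1/2, 1/2), radius 1/7; t3: center (0, 1/2), radius 1/6; t4: center (-3/7, 4/7), radius 1/84


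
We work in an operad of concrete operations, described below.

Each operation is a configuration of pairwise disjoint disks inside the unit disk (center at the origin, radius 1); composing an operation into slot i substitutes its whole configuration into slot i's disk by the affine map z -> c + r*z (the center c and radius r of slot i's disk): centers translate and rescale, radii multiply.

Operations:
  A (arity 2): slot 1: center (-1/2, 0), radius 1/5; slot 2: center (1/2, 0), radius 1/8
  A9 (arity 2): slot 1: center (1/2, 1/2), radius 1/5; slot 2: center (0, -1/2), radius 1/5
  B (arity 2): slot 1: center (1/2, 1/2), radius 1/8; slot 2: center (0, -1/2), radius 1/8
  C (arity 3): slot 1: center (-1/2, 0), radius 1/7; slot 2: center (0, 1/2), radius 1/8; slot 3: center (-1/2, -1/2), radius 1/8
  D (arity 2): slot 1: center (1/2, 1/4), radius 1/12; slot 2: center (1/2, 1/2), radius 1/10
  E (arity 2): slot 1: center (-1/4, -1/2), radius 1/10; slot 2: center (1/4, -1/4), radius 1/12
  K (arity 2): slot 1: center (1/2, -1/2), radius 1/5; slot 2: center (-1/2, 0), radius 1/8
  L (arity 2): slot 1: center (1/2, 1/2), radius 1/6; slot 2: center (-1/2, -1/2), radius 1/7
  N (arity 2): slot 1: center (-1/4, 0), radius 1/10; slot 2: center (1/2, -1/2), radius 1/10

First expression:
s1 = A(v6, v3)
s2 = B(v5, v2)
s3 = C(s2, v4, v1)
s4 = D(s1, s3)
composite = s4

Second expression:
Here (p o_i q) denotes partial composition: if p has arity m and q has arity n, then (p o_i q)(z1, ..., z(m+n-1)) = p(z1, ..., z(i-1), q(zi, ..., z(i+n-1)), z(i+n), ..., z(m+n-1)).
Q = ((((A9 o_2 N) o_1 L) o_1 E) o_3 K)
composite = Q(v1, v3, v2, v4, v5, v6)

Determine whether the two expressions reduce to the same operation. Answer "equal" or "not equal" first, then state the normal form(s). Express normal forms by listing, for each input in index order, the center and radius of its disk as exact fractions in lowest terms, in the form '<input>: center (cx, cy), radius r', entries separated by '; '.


Reducing the first expression gives v1: center (9/20, 9/20), radius 1/80; v2: center (9/20, 69/140), radius 1/560; v3: center (13/24, 1/4), radius 1/96; v4: center (1/2, 11/20), radius 1/80; v5: center (16/35, 71/140), radius 1/560; v6: center (11/24, 1/4), radius 1/60
Reducing the second expression gives v1: center (71/120, 7/12), radius 1/300; v2: center (29/70, 27/70), radius 1/175; v3: center (73/120, 71/120), radius 1/360; v4: center (27/70, 2/5), radius 1/280; v5: center (-1/20, -1/2), radius 1/50; v6: center (1/10, -3/5), radius 1/50
They disagree, so not equal.

not equal — first v1: center (9/20, 9/20), radius 1/80; v2: center (9/20, 69/140), radius 1/560; v3: center (13/24, 1/4), radius 1/96; v4: center (1/2, 11/20), radius 1/80; v5: center (16/35, 71/140), radius 1/560; v6: center (11/24, 1/4), radius 1/60, second v1: center (71/120, 7/12), radius 1/300; v2: center (29/70, 27/70), radius 1/175; v3: center (73/120, 71/120), radius 1/360; v4: center (27/70, 2/5), radius 1/280; v5: center (-1/20, -1/2), radius 1/50; v6: center (1/10, -3/5), radius 1/50


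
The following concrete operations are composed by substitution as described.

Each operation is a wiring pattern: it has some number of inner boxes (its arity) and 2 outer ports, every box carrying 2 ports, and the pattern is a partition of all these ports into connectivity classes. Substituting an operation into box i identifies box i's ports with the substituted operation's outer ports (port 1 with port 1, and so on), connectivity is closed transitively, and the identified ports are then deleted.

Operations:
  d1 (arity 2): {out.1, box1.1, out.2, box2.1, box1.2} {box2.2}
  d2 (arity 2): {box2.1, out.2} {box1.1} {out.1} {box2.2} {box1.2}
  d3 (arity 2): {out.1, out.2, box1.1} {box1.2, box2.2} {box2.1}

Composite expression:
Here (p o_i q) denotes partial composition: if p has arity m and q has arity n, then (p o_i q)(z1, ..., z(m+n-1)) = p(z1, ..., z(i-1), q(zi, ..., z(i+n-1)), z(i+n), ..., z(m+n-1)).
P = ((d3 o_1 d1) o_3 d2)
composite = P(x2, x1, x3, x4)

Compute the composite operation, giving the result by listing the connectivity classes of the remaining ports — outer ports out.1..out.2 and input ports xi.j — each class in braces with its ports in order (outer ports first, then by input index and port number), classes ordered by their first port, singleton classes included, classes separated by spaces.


{out.1, out.2, x1.1, x2.1, x2.2, x4.1} {x1.2} {x3.1} {x3.2} {x4.2}

Two ports join when wires chain via d3-identified ports.
d1 over (x2, x1) gives {out.1, out.2, x1.1, x2.1, x2.2} {x1.2}, out.j being that stage's outer ports
d2 over (x3, x4) gives {out.1} {out.2, x4.1} {x3.1} {x3.2} {x4.2}, out.j being that stage's outer ports
d3 over (x2, x1, x3, x4) gives {out.1, out.2, x1.1, x2.1, x2.2, x4.1} {x1.2} {x3.1} {x3.2} {x4.2}, out.j being that stage's outer ports


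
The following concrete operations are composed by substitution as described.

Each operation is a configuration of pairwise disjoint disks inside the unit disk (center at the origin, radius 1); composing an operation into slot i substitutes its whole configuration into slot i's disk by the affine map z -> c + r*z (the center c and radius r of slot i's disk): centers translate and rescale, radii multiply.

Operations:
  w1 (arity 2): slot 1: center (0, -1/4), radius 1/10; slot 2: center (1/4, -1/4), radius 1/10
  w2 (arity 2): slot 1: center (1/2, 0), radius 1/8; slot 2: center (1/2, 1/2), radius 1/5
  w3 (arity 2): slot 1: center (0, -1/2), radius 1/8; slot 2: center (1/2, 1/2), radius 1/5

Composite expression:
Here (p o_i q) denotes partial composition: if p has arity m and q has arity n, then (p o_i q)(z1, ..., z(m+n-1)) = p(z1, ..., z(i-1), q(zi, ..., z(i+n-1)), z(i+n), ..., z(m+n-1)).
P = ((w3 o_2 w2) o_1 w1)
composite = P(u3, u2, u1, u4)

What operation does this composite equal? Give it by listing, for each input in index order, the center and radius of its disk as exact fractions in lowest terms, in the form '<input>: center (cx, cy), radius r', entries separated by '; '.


u1: center (3/5, 1/2), radius 1/40; u2: center (1/32, -17/32), radius 1/80; u3: center (0, -17/32), radius 1/80; u4: center (3/5, 3/5), radius 1/25

Affine substitution under w3: radii multiply and u-centers shift.
u3 passes through 2 substitutions, ending at center (0, -17/32), radius 1/80
u2 passes through 2 substitutions, ending at center (1/32, -17/32), radius 1/80
u1 passes through 2 substitutions, ending at center (3/5, 1/2), radius 1/40
u4 passes through 2 substitutions, ending at center (3/5, 3/5), radius 1/25


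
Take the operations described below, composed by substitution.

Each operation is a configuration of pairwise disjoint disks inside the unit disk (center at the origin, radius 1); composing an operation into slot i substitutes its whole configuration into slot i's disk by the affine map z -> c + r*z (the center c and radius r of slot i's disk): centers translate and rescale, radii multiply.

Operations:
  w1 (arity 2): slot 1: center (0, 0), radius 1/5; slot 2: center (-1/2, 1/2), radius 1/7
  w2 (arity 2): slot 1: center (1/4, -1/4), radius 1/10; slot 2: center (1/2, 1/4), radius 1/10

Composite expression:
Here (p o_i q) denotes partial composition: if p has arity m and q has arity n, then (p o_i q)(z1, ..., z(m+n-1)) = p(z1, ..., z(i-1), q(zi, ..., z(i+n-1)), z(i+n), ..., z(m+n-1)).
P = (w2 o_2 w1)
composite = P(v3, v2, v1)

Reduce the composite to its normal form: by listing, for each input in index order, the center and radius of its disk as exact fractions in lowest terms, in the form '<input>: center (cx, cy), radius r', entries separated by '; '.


v1: center (9/20, 3/10), radius 1/70; v2: center (1/2, 1/4), radius 1/50; v3: center (1/4, -1/4), radius 1/10

Below w2, radii multiply path by path; the v-disk centers shift.
input v3: applying the 1 nested substitution gives center (1/4, -1/4), radius 1/10
input v2: applying the 2 nested substitutions gives center (1/2, 1/4), radius 1/50
input v1: applying the 2 nested substitutions gives center (9/20, 3/10), radius 1/70


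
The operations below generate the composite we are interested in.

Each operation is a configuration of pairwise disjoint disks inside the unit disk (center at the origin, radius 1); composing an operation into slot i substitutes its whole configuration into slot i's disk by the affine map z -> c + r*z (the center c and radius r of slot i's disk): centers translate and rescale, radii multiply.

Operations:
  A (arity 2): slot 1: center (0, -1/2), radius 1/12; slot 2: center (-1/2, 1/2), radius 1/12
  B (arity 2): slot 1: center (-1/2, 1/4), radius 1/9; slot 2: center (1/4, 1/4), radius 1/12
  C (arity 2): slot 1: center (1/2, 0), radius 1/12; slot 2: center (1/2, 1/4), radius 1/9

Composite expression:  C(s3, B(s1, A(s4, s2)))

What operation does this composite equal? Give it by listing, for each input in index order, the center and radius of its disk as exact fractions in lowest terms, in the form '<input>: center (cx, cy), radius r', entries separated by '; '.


s1: center (4/9, 5/18), radius 1/81; s2: center (113/216, 61/216), radius 1/1296; s3: center (1/2, 0), radius 1/12; s4: center (19/36, 59/216), radius 1/1296

Each s-disk chains the slot maps above it in C; radii multiply.
input s3: composing its 1 substitution step yields center (1/2, 0), radius 1/12
input s1: composing its 2 substitution steps yields center (4/9, 5/18), radius 1/81
input s4: composing its 3 substitution steps yields center (19/36, 59/216), radius 1/1296
input s2: composing its 3 substitution steps yields center (113/216, 61/216), radius 1/1296


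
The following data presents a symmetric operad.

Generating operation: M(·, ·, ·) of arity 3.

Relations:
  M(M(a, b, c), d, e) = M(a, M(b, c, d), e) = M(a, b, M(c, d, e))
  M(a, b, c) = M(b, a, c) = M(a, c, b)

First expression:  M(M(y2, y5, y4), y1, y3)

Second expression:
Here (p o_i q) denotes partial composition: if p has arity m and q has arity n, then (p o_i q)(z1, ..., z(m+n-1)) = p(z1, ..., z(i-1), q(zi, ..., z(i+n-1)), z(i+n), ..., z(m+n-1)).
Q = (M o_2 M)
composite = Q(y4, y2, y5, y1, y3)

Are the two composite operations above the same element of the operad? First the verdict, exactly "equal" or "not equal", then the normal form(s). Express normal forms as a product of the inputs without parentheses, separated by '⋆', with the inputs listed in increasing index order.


equal — both sides give y1 ⋆ y2 ⋆ y3 ⋆ y4 ⋆ y5

Reducing the first expression gives y1 ⋆ y2 ⋆ y3 ⋆ y4 ⋆ y5
Reducing the second expression gives y1 ⋆ y2 ⋆ y3 ⋆ y4 ⋆ y5
One common form — equal.


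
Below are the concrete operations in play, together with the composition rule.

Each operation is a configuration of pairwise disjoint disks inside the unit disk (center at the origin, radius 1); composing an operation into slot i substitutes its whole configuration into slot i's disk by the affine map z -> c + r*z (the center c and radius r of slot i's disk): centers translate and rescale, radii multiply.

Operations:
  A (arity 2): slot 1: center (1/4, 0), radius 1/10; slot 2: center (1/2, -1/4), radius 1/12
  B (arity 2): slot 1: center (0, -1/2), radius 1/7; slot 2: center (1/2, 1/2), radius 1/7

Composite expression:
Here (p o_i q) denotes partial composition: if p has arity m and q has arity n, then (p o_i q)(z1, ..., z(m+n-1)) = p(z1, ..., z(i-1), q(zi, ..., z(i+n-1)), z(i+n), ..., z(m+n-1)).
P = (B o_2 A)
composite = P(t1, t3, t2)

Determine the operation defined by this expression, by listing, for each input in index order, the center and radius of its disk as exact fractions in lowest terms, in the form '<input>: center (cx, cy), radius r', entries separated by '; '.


t1: center (0, -1/2), radius 1/7; t2: center (4/7, 13/28), radius 1/84; t3: center (15/28, 1/2), radius 1/70

Only the slot chain above each t matters under B; compose those maps.
for t1, the 1-step affine chain lands on center (0, -1/2), radius 1/7
for t3, the 2-step affine chain lands on center (15/28, 1/2), radius 1/70
for t2, the 2-step affine chain lands on center (4/7, 13/28), radius 1/84
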